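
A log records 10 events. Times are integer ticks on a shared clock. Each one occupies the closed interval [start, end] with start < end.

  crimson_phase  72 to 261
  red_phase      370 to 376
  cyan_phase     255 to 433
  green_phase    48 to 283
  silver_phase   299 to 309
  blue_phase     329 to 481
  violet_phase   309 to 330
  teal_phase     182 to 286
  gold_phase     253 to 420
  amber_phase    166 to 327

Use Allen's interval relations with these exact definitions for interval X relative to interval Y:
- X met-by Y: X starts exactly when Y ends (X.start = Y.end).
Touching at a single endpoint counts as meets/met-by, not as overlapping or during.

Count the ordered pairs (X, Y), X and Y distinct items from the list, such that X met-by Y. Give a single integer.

Checking all 90 ordered pairs for relation 'met-by'; matching pairs in alphabetical order:
(violet_phase, silver_phase): violet_phase met-by silver_phase ✓
Count: 1.

1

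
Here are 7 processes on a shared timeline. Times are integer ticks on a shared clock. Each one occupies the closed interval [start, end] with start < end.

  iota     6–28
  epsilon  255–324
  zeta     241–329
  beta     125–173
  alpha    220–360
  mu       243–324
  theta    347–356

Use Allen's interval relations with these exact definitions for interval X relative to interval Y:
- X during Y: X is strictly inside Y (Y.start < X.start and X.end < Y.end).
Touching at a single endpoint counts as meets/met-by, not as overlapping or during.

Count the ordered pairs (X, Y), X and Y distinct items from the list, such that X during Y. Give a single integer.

Checking all 42 ordered pairs for relation 'during'; matching pairs in alphabetical order:
(epsilon, alpha): epsilon during alpha ✓
(epsilon, zeta): epsilon during zeta ✓
(mu, alpha): mu during alpha ✓
(mu, zeta): mu during zeta ✓
(theta, alpha): theta during alpha ✓
(zeta, alpha): zeta during alpha ✓
Count: 6.

6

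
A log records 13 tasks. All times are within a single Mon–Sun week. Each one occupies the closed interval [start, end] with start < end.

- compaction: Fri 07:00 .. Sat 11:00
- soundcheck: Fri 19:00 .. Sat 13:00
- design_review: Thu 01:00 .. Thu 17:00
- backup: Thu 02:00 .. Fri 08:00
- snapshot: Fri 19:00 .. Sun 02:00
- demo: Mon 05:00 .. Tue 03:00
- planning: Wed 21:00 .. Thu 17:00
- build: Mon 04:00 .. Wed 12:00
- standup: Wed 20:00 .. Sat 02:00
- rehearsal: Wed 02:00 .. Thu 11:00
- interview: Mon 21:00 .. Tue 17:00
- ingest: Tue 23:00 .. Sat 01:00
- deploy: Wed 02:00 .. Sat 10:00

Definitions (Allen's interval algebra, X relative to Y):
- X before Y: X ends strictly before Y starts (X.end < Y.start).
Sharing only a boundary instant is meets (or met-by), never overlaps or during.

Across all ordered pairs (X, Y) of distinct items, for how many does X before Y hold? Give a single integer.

38

Checking all 156 ordered pairs for relation 'before'; matching pairs in alphabetical order:
(backup, snapshot): backup before snapshot ✓
(backup, soundcheck): backup before soundcheck ✓
(build, backup): build before backup ✓
(build, compaction): build before compaction ✓
(build, design_review): build before design_review ✓
(build, planning): build before planning ✓
(build, snapshot): build before snapshot ✓
(build, soundcheck): build before soundcheck ✓
(build, standup): build before standup ✓
(demo, backup): demo before backup ✓
(demo, compaction): demo before compaction ✓
(demo, deploy): demo before deploy ✓
(demo, design_review): demo before design_review ✓
(demo, ingest): demo before ingest ✓
(demo, planning): demo before planning ✓
(demo, rehearsal): demo before rehearsal ✓
(demo, snapshot): demo before snapshot ✓
(demo, soundcheck): demo before soundcheck ✓
(demo, standup): demo before standup ✓
(design_review, compaction): design_review before compaction ✓
(design_review, snapshot): design_review before snapshot ✓
(design_review, soundcheck): design_review before soundcheck ✓
(interview, backup): interview before backup ✓
(interview, compaction): interview before compaction ✓
... plus 14 further pairs not listed.
Count: 38.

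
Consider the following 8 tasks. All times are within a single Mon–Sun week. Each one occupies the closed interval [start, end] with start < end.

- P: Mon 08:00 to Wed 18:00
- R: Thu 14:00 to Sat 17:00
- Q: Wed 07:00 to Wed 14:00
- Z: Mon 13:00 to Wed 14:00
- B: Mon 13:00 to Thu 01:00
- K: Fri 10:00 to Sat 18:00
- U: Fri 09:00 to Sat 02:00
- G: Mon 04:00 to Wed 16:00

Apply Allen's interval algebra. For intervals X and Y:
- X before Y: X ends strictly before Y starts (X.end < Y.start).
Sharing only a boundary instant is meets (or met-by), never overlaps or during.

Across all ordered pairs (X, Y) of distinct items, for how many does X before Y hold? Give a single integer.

15

Checking all 56 ordered pairs for relation 'before'; matching pairs in alphabetical order:
(B, K): B before K ✓
(B, R): B before R ✓
(B, U): B before U ✓
(G, K): G before K ✓
(G, R): G before R ✓
(G, U): G before U ✓
(P, K): P before K ✓
(P, R): P before R ✓
(P, U): P before U ✓
(Q, K): Q before K ✓
(Q, R): Q before R ✓
(Q, U): Q before U ✓
(Z, K): Z before K ✓
(Z, R): Z before R ✓
(Z, U): Z before U ✓
Count: 15.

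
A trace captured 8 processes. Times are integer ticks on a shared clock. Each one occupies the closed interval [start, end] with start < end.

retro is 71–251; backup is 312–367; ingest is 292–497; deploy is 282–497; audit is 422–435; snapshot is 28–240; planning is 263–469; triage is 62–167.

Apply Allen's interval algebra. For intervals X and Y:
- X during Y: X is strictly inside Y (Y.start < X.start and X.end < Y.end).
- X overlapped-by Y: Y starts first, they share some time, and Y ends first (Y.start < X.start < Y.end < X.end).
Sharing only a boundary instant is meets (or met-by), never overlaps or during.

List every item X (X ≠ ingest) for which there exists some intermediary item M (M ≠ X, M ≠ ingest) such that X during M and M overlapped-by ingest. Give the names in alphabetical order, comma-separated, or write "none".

none

Target ingest = [292, 497].
Intermediaries M with M overlapped-by ingest: none.
Union: none.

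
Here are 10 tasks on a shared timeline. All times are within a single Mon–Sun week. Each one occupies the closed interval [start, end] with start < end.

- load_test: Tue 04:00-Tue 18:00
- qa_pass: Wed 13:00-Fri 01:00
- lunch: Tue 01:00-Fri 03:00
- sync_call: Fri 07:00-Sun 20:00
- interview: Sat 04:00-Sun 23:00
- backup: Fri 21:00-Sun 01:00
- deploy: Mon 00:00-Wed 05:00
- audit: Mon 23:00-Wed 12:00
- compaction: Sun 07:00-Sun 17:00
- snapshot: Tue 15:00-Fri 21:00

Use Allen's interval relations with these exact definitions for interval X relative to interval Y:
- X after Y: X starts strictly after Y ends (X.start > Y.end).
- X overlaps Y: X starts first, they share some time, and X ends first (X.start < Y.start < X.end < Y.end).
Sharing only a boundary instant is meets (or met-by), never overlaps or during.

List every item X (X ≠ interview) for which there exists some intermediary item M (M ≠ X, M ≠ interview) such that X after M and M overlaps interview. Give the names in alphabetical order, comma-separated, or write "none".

Target interview = [Sat 04:00, Sun 23:00].
Intermediaries M with M overlaps interview: backup, sync_call.
Via backup — items with X after backup: compaction.
Via sync_call — items with X after sync_call: none.
Union: compaction.

compaction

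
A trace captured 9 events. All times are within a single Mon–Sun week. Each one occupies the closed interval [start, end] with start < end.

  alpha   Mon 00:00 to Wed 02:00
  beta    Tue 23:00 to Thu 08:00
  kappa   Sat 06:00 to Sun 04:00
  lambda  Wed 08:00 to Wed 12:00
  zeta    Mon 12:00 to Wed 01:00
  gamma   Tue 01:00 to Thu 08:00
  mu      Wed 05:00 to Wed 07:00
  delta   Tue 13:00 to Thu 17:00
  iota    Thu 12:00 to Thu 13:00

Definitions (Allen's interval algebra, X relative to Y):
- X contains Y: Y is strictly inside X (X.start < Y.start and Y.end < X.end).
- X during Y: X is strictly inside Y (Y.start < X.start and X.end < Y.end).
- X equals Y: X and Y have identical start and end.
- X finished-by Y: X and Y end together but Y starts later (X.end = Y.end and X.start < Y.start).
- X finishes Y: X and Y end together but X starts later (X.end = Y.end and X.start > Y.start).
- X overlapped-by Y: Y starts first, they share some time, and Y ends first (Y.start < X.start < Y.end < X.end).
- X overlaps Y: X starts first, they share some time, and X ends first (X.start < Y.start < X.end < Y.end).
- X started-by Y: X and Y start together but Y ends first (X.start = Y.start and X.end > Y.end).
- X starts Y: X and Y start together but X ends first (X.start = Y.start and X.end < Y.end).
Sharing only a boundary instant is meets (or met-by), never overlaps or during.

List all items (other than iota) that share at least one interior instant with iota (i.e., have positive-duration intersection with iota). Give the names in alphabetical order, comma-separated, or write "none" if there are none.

Target iota = [Thu 12:00, Thu 13:00].
alpha [Mon 00:00, Wed 02:00] → before → no.
beta [Tue 23:00, Thu 08:00] → before → no.
delta [Tue 13:00, Thu 17:00] → contains → yes.
gamma [Tue 01:00, Thu 08:00] → before → no.
kappa [Sat 06:00, Sun 04:00] → after → no.
lambda [Wed 08:00, Wed 12:00] → before → no.
mu [Wed 05:00, Wed 07:00] → before → no.
zeta [Mon 12:00, Wed 01:00] → before → no.
Result: delta.

delta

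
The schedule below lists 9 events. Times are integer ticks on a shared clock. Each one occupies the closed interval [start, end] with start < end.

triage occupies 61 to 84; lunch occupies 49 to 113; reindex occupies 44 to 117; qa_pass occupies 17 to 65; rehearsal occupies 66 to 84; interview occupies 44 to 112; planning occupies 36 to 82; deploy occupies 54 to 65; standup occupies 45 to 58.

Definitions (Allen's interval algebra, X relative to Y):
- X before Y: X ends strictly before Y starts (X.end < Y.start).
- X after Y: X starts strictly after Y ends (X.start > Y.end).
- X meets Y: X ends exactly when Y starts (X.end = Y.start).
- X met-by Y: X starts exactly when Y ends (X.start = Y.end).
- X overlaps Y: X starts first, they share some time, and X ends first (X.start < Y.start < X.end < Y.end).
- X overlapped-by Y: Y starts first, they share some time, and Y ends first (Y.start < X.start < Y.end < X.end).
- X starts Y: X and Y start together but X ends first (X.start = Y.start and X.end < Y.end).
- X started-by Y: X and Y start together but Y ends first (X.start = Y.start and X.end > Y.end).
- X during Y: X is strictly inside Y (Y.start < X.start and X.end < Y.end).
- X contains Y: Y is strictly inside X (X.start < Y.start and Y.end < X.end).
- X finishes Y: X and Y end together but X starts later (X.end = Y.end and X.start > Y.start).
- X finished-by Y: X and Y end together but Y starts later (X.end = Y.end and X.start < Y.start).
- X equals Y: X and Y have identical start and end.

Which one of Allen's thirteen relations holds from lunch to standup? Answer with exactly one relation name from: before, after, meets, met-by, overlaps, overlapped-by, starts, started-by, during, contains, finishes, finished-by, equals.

lunch = [49, 113]; standup = [45, 58].
Compare endpoints: lunch.start > standup.start, lunch.start < standup.end, lunch.end > standup.start, lunch.end > standup.end.
That pattern is 'overlapped-by'.

overlapped-by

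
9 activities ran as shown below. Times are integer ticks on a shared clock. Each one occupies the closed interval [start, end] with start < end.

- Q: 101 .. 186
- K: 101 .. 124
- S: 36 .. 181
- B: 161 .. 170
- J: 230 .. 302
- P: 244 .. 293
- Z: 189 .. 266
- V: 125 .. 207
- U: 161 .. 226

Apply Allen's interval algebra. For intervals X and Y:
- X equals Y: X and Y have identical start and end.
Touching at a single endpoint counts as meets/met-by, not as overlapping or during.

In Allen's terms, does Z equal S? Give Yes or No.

Z = [189, 266], S = [36, 181].
Actual relation of Z to S: after.
Asked whether 'equals' holds → No.

No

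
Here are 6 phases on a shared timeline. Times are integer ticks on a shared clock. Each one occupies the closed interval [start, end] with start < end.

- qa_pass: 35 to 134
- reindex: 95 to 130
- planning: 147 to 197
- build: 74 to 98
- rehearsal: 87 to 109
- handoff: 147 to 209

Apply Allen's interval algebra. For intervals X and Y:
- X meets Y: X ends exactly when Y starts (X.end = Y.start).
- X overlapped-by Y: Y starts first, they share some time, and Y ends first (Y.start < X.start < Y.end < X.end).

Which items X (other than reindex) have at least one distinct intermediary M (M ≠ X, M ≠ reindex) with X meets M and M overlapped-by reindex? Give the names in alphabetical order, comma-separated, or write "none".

Target reindex = [95, 130].
Intermediaries M with M overlapped-by reindex: none.
Union: none.

none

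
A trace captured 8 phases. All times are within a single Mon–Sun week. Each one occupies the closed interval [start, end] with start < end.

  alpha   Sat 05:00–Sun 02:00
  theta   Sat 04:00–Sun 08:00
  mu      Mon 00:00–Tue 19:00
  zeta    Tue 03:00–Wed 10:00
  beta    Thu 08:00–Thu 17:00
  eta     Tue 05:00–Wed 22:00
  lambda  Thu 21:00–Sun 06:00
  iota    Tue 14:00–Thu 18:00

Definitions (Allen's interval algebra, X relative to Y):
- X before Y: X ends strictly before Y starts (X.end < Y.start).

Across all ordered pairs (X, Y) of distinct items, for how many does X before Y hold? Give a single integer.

18

Checking all 56 ordered pairs for relation 'before'; matching pairs in alphabetical order:
(beta, alpha): beta before alpha ✓
(beta, lambda): beta before lambda ✓
(beta, theta): beta before theta ✓
(eta, alpha): eta before alpha ✓
(eta, beta): eta before beta ✓
(eta, lambda): eta before lambda ✓
(eta, theta): eta before theta ✓
(iota, alpha): iota before alpha ✓
(iota, lambda): iota before lambda ✓
(iota, theta): iota before theta ✓
(mu, alpha): mu before alpha ✓
(mu, beta): mu before beta ✓
(mu, lambda): mu before lambda ✓
(mu, theta): mu before theta ✓
(zeta, alpha): zeta before alpha ✓
(zeta, beta): zeta before beta ✓
(zeta, lambda): zeta before lambda ✓
(zeta, theta): zeta before theta ✓
Count: 18.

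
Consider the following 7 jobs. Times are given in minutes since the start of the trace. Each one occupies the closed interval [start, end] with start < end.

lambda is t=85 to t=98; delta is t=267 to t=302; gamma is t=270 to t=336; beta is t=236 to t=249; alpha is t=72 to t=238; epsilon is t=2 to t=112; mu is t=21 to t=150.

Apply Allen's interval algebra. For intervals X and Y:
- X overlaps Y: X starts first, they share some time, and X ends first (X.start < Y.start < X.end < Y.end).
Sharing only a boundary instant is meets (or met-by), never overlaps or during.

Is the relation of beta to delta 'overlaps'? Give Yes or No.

No

beta = [t=236, t=249], delta = [t=267, t=302].
Actual relation of beta to delta: before.
Asked whether 'overlaps' holds → No.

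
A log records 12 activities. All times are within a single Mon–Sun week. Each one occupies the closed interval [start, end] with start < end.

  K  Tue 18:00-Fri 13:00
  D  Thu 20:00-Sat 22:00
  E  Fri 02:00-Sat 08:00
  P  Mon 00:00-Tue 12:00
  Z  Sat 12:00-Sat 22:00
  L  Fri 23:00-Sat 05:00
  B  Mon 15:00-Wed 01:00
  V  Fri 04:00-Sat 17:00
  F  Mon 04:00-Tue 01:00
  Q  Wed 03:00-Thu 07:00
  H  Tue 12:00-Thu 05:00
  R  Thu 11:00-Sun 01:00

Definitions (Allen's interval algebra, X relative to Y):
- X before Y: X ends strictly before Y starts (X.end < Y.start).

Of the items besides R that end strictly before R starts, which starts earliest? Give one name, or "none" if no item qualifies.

Target R = [Thu 11:00, Sun 01:00].
B [Mon 15:00, Wed 01:00] → before → candidate.
D [Thu 20:00, Sat 22:00] → during → excluded.
E [Fri 02:00, Sat 08:00] → during → excluded.
F [Mon 04:00, Tue 01:00] → before → candidate.
H [Tue 12:00, Thu 05:00] → before → candidate.
K [Tue 18:00, Fri 13:00] → overlaps → excluded.
L [Fri 23:00, Sat 05:00] → during → excluded.
P [Mon 00:00, Tue 12:00] → before → candidate.
Q [Wed 03:00, Thu 07:00] → before → candidate.
V [Fri 04:00, Sat 17:00] → during → excluded.
Z [Sat 12:00, Sat 22:00] → during → excluded.
Among candidates, earliest start is Mon 00:00 → P.

P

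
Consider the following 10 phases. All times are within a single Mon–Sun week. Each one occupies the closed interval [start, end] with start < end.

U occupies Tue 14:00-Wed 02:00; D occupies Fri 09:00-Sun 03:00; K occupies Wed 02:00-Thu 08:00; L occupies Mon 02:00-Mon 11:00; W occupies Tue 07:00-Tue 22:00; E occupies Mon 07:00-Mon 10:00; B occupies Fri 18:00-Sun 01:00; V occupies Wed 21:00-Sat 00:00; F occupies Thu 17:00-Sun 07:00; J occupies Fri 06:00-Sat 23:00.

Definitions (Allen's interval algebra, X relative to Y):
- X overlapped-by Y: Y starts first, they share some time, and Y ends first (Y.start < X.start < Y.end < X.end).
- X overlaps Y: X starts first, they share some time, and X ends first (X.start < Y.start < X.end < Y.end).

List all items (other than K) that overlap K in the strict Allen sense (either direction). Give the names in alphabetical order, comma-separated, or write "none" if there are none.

V

Target K = [Wed 02:00, Thu 08:00].
B [Fri 18:00, Sun 01:00] → after → no.
D [Fri 09:00, Sun 03:00] → after → no.
E [Mon 07:00, Mon 10:00] → before → no.
F [Thu 17:00, Sun 07:00] → after → no.
J [Fri 06:00, Sat 23:00] → after → no.
L [Mon 02:00, Mon 11:00] → before → no.
U [Tue 14:00, Wed 02:00] → meets → no.
V [Wed 21:00, Sat 00:00] → overlapped-by → yes.
W [Tue 07:00, Tue 22:00] → before → no.
Result: V.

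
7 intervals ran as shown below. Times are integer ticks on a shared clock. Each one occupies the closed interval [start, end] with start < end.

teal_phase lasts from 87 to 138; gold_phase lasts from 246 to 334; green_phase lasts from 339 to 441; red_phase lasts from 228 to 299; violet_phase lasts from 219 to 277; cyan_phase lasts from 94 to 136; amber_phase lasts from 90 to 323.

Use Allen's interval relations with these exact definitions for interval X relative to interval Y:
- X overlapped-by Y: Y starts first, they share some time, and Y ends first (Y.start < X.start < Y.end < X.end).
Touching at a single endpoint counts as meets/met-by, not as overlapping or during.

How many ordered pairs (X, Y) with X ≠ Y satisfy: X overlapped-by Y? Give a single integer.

Checking all 42 ordered pairs for relation 'overlapped-by'; matching pairs in alphabetical order:
(amber_phase, teal_phase): amber_phase overlapped-by teal_phase ✓
(gold_phase, amber_phase): gold_phase overlapped-by amber_phase ✓
(gold_phase, red_phase): gold_phase overlapped-by red_phase ✓
(gold_phase, violet_phase): gold_phase overlapped-by violet_phase ✓
(red_phase, violet_phase): red_phase overlapped-by violet_phase ✓
Count: 5.

5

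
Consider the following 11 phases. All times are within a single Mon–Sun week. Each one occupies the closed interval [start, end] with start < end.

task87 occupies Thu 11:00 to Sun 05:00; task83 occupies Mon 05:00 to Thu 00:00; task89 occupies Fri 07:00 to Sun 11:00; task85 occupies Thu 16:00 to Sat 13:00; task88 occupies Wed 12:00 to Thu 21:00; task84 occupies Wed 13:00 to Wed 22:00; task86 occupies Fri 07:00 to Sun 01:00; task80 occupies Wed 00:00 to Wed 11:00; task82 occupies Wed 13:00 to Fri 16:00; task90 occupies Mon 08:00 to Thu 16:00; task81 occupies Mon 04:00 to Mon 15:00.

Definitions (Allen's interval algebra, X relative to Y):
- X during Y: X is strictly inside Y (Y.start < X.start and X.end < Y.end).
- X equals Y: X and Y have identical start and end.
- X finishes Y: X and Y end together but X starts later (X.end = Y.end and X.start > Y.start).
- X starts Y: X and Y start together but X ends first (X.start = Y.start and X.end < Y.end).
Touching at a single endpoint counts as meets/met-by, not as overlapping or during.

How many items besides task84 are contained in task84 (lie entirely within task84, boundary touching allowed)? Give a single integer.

0

Target task84 = [Wed 13:00, Wed 22:00].
task80 [Wed 00:00, Wed 11:00] → before → no.
task81 [Mon 04:00, Mon 15:00] → before → no.
task82 [Wed 13:00, Fri 16:00] → started-by → no.
task83 [Mon 05:00, Thu 00:00] → contains → no.
task85 [Thu 16:00, Sat 13:00] → after → no.
task86 [Fri 07:00, Sun 01:00] → after → no.
task87 [Thu 11:00, Sun 05:00] → after → no.
task88 [Wed 12:00, Thu 21:00] → contains → no.
task89 [Fri 07:00, Sun 11:00] → after → no.
task90 [Mon 08:00, Thu 16:00] → contains → no.
Total: 0.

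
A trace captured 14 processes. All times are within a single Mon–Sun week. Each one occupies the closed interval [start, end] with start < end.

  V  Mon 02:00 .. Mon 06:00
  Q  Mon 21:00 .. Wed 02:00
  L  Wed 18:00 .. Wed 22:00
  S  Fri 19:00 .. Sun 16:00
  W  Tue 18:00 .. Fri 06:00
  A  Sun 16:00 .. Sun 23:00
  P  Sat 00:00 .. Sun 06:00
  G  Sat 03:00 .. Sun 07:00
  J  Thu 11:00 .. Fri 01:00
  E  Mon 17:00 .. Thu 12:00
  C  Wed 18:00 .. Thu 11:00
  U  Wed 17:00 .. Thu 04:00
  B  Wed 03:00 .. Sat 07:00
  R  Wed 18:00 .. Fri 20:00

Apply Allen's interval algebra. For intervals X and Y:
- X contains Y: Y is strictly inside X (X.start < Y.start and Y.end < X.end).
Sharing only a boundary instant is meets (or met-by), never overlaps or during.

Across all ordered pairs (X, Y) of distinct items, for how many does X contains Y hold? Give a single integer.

Checking all 182 ordered pairs for relation 'contains'; matching pairs in alphabetical order:
(B, C): B contains C ✓
(B, J): B contains J ✓
(B, L): B contains L ✓
(B, R): B contains R ✓
(B, U): B contains U ✓
(E, C): E contains C ✓
(E, L): E contains L ✓
(E, Q): E contains Q ✓
(E, U): E contains U ✓
(R, J): R contains J ✓
(S, G): S contains G ✓
(S, P): S contains P ✓
(U, L): U contains L ✓
(W, C): W contains C ✓
(W, J): W contains J ✓
(W, L): W contains L ✓
(W, U): W contains U ✓
Count: 17.

17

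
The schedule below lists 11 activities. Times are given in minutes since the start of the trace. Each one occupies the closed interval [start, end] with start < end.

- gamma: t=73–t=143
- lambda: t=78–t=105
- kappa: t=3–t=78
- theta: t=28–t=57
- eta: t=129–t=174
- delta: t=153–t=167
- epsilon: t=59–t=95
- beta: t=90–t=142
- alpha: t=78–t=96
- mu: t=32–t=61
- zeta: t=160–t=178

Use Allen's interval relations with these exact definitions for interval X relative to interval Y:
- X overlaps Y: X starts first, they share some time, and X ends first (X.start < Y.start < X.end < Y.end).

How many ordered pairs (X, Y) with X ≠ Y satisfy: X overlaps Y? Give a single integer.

14

Checking all 110 ordered pairs for relation 'overlaps'; matching pairs in alphabetical order:
(alpha, beta): alpha overlaps beta ✓
(beta, eta): beta overlaps eta ✓
(delta, zeta): delta overlaps zeta ✓
(epsilon, alpha): epsilon overlaps alpha ✓
(epsilon, beta): epsilon overlaps beta ✓
(epsilon, gamma): epsilon overlaps gamma ✓
(epsilon, lambda): epsilon overlaps lambda ✓
(eta, zeta): eta overlaps zeta ✓
(gamma, eta): gamma overlaps eta ✓
(kappa, epsilon): kappa overlaps epsilon ✓
(kappa, gamma): kappa overlaps gamma ✓
(lambda, beta): lambda overlaps beta ✓
(mu, epsilon): mu overlaps epsilon ✓
(theta, mu): theta overlaps mu ✓
Count: 14.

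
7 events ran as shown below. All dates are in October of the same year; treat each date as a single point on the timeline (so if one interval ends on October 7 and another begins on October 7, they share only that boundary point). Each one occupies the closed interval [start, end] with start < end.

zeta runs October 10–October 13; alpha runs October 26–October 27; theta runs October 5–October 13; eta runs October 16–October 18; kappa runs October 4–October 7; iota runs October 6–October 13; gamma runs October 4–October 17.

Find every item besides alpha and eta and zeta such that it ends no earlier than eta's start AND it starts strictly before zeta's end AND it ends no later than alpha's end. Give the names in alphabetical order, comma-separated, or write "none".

gamma

Conditions: its end is no earlier than eta's start (X.end >= October 16) AND its start is strictly before zeta's end (X.start < October 13) AND its end is no later than alpha's end (X.end <= October 27).
gamma: end October 17 >= October 16? ✓; start October 4 < October 13? ✓; end October 17 <= October 27? ✓ → yes.
iota: end October 13 >= October 16? ✗; start October 6 < October 13? ✓; end October 13 <= October 27? ✓ → no.
kappa: end October 7 >= October 16? ✗; start October 4 < October 13? ✓; end October 7 <= October 27? ✓ → no.
theta: end October 13 >= October 16? ✗; start October 5 < October 13? ✓; end October 13 <= October 27? ✓ → no.
Result: gamma.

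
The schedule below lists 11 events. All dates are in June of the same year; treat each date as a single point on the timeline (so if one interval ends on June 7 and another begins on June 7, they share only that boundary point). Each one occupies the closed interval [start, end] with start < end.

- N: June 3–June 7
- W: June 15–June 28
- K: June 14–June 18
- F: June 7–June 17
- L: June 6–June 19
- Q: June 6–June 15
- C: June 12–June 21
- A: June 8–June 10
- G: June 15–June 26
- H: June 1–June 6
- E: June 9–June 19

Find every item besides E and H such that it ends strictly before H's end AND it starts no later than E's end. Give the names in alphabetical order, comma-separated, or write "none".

none

Conditions: its end is strictly before H's end (X.end < June 6) AND its start is no later than E's end (X.start <= June 19).
A: end June 10 < June 6? ✗; start June 8 <= June 19? ✓ → no.
C: end June 21 < June 6? ✗; start June 12 <= June 19? ✓ → no.
F: end June 17 < June 6? ✗; start June 7 <= June 19? ✓ → no.
G: end June 26 < June 6? ✗; start June 15 <= June 19? ✓ → no.
K: end June 18 < June 6? ✗; start June 14 <= June 19? ✓ → no.
L: end June 19 < June 6? ✗; start June 6 <= June 19? ✓ → no.
N: end June 7 < June 6? ✗; start June 3 <= June 19? ✓ → no.
Q: end June 15 < June 6? ✗; start June 6 <= June 19? ✓ → no.
W: end June 28 < June 6? ✗; start June 15 <= June 19? ✓ → no.
Result: none.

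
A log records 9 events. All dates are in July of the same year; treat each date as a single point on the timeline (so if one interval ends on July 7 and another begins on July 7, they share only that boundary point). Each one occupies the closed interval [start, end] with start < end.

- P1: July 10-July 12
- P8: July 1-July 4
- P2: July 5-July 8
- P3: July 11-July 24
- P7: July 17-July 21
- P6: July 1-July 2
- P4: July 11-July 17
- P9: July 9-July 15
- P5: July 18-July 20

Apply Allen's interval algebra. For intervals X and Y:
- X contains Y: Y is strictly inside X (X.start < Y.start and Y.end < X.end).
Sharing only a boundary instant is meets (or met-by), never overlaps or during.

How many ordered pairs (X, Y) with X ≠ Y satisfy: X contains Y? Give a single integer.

4

Checking all 72 ordered pairs for relation 'contains'; matching pairs in alphabetical order:
(P3, P5): P3 contains P5 ✓
(P3, P7): P3 contains P7 ✓
(P7, P5): P7 contains P5 ✓
(P9, P1): P9 contains P1 ✓
Count: 4.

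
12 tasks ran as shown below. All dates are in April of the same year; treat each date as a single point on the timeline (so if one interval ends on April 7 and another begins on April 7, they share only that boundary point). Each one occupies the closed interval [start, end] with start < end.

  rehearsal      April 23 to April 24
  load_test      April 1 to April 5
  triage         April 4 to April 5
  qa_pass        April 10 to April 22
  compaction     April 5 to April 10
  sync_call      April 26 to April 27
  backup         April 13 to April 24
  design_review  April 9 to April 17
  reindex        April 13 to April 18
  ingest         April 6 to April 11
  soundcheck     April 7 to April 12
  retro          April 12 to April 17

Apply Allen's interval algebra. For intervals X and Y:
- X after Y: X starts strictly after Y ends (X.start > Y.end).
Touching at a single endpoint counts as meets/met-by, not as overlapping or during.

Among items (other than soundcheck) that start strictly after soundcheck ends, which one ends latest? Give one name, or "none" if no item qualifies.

Target soundcheck = [April 7, April 12].
backup [April 13, April 24] → after → candidate.
compaction [April 5, April 10] → overlaps → excluded.
design_review [April 9, April 17] → overlapped-by → excluded.
ingest [April 6, April 11] → overlaps → excluded.
load_test [April 1, April 5] → before → excluded.
qa_pass [April 10, April 22] → overlapped-by → excluded.
rehearsal [April 23, April 24] → after → candidate.
reindex [April 13, April 18] → after → candidate.
retro [April 12, April 17] → met-by → excluded.
sync_call [April 26, April 27] → after → candidate.
triage [April 4, April 5] → before → excluded.
Among candidates, latest end is April 27 → sync_call.

sync_call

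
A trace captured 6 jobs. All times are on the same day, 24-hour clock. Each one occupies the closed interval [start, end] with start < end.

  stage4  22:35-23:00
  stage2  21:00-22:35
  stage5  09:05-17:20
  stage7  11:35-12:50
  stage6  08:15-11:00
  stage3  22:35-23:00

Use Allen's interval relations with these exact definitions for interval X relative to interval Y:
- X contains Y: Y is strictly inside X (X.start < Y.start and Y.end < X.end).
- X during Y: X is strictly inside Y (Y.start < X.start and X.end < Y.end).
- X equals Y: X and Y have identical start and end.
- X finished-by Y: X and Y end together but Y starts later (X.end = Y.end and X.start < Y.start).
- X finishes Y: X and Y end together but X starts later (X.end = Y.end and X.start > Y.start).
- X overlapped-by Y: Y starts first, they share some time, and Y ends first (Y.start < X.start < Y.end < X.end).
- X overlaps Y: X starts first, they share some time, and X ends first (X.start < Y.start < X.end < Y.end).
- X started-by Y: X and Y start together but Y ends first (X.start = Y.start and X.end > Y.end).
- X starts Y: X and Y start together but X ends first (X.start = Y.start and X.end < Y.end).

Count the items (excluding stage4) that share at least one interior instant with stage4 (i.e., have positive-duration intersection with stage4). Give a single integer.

Target stage4 = [22:35, 23:00].
stage2 [21:00, 22:35] → meets → no.
stage3 [22:35, 23:00] → equals → counts.
stage5 [09:05, 17:20] → before → no.
stage6 [08:15, 11:00] → before → no.
stage7 [11:35, 12:50] → before → no.
Total: 1.

1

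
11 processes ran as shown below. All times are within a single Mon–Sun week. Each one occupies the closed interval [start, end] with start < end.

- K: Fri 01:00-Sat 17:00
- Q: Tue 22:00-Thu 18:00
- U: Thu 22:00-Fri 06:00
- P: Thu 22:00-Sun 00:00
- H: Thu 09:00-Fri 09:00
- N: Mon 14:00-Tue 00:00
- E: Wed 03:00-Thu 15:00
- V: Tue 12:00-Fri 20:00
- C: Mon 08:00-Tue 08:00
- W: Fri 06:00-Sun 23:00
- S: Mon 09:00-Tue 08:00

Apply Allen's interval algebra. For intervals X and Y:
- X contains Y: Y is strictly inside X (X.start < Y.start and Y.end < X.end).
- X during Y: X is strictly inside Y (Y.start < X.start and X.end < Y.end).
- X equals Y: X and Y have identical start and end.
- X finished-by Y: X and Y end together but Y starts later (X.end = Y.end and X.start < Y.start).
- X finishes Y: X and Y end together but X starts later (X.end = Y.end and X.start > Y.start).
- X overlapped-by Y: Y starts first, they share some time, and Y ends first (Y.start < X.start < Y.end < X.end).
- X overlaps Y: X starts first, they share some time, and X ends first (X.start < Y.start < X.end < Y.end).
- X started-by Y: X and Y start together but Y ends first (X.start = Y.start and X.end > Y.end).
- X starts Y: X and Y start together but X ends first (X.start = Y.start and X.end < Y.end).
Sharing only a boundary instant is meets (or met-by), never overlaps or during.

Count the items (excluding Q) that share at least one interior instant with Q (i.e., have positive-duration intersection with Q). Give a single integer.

Target Q = [Tue 22:00, Thu 18:00].
C [Mon 08:00, Tue 08:00] → before → no.
E [Wed 03:00, Thu 15:00] → during → counts.
H [Thu 09:00, Fri 09:00] → overlapped-by → counts.
K [Fri 01:00, Sat 17:00] → after → no.
N [Mon 14:00, Tue 00:00] → before → no.
P [Thu 22:00, Sun 00:00] → after → no.
S [Mon 09:00, Tue 08:00] → before → no.
U [Thu 22:00, Fri 06:00] → after → no.
V [Tue 12:00, Fri 20:00] → contains → counts.
W [Fri 06:00, Sun 23:00] → after → no.
Total: 3.

3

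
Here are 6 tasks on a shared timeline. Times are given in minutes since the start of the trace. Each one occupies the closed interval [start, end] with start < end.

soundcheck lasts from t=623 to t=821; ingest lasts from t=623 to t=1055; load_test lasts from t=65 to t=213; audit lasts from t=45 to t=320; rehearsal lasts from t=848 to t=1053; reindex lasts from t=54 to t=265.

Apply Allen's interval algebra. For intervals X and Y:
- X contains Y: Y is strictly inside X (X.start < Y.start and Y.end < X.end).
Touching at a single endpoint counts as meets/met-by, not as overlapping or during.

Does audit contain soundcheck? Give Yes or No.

audit = [t=45, t=320], soundcheck = [t=623, t=821].
Actual relation of audit to soundcheck: before.
Asked whether 'contains' holds → No.

No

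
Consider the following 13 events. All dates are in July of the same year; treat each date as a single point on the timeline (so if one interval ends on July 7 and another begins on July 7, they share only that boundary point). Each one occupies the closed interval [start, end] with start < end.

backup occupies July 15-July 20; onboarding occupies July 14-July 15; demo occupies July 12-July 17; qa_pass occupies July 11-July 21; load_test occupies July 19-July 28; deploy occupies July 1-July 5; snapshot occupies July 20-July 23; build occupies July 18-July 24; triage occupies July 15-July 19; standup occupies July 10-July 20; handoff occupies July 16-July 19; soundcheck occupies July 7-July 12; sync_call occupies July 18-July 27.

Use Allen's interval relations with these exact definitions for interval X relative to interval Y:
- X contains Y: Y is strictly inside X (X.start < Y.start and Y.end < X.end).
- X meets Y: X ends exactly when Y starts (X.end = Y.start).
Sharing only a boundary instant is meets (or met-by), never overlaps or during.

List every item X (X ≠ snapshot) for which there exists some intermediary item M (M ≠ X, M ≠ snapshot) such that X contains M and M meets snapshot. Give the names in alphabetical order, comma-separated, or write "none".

qa_pass

Target snapshot = [July 20, July 23].
Intermediaries M with M meets snapshot: backup, standup.
Via backup — items with X contains backup: qa_pass.
Via standup — items with X contains standup: none.
Union: qa_pass.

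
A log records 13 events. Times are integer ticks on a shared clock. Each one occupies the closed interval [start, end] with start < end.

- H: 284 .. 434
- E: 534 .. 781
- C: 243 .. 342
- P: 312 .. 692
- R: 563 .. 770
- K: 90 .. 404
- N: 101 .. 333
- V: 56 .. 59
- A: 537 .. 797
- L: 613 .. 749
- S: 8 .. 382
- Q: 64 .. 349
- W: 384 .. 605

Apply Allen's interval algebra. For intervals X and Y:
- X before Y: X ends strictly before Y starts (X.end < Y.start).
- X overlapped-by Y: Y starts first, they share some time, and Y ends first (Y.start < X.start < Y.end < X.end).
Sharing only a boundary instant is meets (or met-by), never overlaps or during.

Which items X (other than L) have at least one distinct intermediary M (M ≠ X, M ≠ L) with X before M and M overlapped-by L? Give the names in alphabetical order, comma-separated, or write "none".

Target L = [613, 749].
Intermediaries M with M overlapped-by L: none.
Union: none.

none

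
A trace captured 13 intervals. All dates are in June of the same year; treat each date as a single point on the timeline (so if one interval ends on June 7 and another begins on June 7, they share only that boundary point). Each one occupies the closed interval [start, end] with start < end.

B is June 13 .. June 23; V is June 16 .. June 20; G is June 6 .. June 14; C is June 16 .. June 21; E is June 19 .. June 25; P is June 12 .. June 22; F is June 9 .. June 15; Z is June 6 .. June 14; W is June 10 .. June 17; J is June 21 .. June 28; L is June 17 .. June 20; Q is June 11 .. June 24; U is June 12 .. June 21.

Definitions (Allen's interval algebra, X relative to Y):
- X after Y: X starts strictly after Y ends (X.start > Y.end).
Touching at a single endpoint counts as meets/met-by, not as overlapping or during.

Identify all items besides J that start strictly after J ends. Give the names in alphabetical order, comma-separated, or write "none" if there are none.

none

Target J = [June 21, June 28].
B [June 13, June 23] → overlaps → no.
C [June 16, June 21] → meets → no.
E [June 19, June 25] → overlaps → no.
F [June 9, June 15] → before → no.
G [June 6, June 14] → before → no.
L [June 17, June 20] → before → no.
P [June 12, June 22] → overlaps → no.
Q [June 11, June 24] → overlaps → no.
U [June 12, June 21] → meets → no.
V [June 16, June 20] → before → no.
W [June 10, June 17] → before → no.
Z [June 6, June 14] → before → no.
Result: none.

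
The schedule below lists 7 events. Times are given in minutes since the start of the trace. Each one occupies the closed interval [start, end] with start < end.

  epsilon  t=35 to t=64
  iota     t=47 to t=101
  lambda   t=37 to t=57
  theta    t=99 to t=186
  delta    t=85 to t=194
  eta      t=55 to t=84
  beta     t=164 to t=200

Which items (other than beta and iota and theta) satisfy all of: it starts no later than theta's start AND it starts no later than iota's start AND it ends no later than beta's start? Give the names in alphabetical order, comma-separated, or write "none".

epsilon, lambda

Conditions: its start is no later than theta's start (X.start <= t=99) AND its start is no later than iota's start (X.start <= t=47) AND its end is no later than beta's start (X.end <= t=164).
delta: start t=85 <= t=99? ✓; start t=85 <= t=47? ✗; end t=194 <= t=164? ✗ → no.
epsilon: start t=35 <= t=99? ✓; start t=35 <= t=47? ✓; end t=64 <= t=164? ✓ → yes.
eta: start t=55 <= t=99? ✓; start t=55 <= t=47? ✗; end t=84 <= t=164? ✓ → no.
lambda: start t=37 <= t=99? ✓; start t=37 <= t=47? ✓; end t=57 <= t=164? ✓ → yes.
Result: epsilon, lambda.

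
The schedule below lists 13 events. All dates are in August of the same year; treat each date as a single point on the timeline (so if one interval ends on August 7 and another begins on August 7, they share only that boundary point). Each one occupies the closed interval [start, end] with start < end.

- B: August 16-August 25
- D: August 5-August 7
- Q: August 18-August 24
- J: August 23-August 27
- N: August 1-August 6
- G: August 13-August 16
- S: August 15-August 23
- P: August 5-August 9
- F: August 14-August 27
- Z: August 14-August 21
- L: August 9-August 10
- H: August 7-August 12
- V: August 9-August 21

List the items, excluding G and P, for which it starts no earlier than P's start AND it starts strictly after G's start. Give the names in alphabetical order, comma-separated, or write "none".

Conditions: its start is no earlier than P's start (X.start >= August 5) AND its start is strictly after G's start (X.start > August 13).
B: start August 16 >= August 5? ✓; start August 16 > August 13? ✓ → yes.
D: start August 5 >= August 5? ✓; start August 5 > August 13? ✗ → no.
F: start August 14 >= August 5? ✓; start August 14 > August 13? ✓ → yes.
H: start August 7 >= August 5? ✓; start August 7 > August 13? ✗ → no.
J: start August 23 >= August 5? ✓; start August 23 > August 13? ✓ → yes.
L: start August 9 >= August 5? ✓; start August 9 > August 13? ✗ → no.
N: start August 1 >= August 5? ✗; start August 1 > August 13? ✗ → no.
Q: start August 18 >= August 5? ✓; start August 18 > August 13? ✓ → yes.
S: start August 15 >= August 5? ✓; start August 15 > August 13? ✓ → yes.
V: start August 9 >= August 5? ✓; start August 9 > August 13? ✗ → no.
Z: start August 14 >= August 5? ✓; start August 14 > August 13? ✓ → yes.
Result: B, F, J, Q, S, Z.

B, F, J, Q, S, Z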